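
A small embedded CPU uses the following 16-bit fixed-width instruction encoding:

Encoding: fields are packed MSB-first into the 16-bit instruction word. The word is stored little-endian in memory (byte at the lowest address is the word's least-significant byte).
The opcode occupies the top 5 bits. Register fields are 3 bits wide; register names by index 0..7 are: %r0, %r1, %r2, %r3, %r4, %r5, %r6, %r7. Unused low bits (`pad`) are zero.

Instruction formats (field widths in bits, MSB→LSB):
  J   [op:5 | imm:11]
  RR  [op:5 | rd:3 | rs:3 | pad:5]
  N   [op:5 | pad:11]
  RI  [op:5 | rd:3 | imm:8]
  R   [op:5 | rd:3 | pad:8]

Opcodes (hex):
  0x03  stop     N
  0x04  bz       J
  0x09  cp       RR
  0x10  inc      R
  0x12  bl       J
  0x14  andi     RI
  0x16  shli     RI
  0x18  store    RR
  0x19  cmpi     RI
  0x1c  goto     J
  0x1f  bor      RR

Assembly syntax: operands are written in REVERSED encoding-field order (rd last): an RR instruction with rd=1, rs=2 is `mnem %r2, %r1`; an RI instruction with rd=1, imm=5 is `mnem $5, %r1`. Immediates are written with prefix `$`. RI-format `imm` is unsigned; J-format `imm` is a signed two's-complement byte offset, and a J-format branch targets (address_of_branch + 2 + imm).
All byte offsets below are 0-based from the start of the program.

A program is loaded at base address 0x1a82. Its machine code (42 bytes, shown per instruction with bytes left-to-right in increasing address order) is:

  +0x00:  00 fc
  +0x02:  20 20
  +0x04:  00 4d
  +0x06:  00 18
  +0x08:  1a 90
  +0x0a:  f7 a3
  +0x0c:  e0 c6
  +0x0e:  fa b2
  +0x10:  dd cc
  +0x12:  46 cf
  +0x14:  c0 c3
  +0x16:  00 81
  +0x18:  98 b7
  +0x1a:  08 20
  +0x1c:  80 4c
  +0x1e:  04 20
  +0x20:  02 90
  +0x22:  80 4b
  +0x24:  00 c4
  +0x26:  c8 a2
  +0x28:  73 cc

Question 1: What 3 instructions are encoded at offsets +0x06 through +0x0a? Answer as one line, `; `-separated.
+0x06: 00 18 ⇒ word 0x1800 (little)
  op=0x1800>>11=0x3 ⇒ stop (N)
+0x08: 1a 90 ⇒ word 0x901a (little)
  op=0x901a>>11=0x12 ⇒ bl (J)
  imm: (w>>0)&0x7ff=0x1a → $26
+0x0a: f7 a3 ⇒ word 0xa3f7 (little)
  op=0xa3f7>>11=0x14 ⇒ andi (RI)
  rd: (w>>8)&0x7=0x3 → %r3
  imm: (w>>0)&0xff=0xf7 → $247

stop; bl $26; andi $247, %r3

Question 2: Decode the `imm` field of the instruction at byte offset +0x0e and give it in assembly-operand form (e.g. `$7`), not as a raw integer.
+0x0e: fa b2 ⇒ word 0xb2fa (little)
  op=0xb2fa>>11=0x16 ⇒ shli (RI)
  [10:8] rd=2 = %r2
  [7:0] imm=250 = $250

$250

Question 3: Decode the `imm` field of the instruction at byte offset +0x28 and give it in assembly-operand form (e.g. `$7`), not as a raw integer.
off 0x28: read 73 cc as little → 0xcc73
  top 5b → 0x19 → cmpi [RI]
  [10:8] rd=4 = %r4
  [7:0] imm=115 = $115

$115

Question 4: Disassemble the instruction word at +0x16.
off 0x16: read 00 81 as little → 0x8100
  opcode bits[15:11]=0x10: inc/R
  [10:8] rd=1 = %r1

inc %r1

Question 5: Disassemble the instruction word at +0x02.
bz $32

[02] 20 20 → 0x2020
  top 5b → 0x4 → bz [J]
  imm@[10:0]=0x20 ⇒ $32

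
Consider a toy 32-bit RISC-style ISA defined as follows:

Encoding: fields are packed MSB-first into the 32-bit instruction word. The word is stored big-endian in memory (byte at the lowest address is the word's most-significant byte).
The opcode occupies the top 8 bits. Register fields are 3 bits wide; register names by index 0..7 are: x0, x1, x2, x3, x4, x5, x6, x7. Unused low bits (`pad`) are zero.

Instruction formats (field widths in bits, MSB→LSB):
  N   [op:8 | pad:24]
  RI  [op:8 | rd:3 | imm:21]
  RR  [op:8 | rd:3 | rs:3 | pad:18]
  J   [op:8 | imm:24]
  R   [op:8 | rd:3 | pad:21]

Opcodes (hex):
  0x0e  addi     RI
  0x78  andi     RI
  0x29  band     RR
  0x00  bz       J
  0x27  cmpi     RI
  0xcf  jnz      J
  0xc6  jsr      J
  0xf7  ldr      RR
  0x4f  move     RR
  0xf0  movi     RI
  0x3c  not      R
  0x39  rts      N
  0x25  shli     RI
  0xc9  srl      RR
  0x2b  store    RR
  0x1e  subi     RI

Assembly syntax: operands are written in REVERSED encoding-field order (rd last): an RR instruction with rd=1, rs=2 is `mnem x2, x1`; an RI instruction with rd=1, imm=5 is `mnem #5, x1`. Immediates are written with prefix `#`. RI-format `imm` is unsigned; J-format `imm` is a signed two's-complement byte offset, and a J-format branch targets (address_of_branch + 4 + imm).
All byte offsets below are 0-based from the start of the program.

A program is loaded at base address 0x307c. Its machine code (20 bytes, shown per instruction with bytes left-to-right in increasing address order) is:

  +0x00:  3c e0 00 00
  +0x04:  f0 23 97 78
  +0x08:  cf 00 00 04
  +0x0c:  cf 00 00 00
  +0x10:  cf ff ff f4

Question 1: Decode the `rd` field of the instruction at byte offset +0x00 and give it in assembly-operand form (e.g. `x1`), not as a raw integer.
x7

+0x00: 3c e0 00 00 ⇒ word 0x3ce00000 (big)
  top 8b → 0x3c → not [R]
  rd: (w>>21)&0x7=0x7 → x7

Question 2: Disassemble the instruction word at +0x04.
movi #235384, x1

+0x04: f0 23 97 78 ⇒ word 0xf0239778 (big)
  op=0xf0239778>>24=0xf0 ⇒ movi (RI)
  [23:21] rd=1 = x1
  [20:0] imm=235384 = #235384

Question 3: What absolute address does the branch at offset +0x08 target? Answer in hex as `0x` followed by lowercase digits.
0x308c

[08] cf 00 00 04 → 0xcf000004
  opcode bits[31:24]=0xcf: jnz/J
  imm: (w>>0)&0xffffff=0x4 → #4
  target = base 0x307c + off 0x08 + 4 + imm 4 = 0x308c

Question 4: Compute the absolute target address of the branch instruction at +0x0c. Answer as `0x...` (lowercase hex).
[0c] cf 00 00 00 → 0xcf000000
  top 8b → 0xcf → jnz [J]
  imm@[23:0]=0x0 ⇒ #0
  target = base 0x307c + off 0x0c + 4 + imm 0 = 0x308c

0x308c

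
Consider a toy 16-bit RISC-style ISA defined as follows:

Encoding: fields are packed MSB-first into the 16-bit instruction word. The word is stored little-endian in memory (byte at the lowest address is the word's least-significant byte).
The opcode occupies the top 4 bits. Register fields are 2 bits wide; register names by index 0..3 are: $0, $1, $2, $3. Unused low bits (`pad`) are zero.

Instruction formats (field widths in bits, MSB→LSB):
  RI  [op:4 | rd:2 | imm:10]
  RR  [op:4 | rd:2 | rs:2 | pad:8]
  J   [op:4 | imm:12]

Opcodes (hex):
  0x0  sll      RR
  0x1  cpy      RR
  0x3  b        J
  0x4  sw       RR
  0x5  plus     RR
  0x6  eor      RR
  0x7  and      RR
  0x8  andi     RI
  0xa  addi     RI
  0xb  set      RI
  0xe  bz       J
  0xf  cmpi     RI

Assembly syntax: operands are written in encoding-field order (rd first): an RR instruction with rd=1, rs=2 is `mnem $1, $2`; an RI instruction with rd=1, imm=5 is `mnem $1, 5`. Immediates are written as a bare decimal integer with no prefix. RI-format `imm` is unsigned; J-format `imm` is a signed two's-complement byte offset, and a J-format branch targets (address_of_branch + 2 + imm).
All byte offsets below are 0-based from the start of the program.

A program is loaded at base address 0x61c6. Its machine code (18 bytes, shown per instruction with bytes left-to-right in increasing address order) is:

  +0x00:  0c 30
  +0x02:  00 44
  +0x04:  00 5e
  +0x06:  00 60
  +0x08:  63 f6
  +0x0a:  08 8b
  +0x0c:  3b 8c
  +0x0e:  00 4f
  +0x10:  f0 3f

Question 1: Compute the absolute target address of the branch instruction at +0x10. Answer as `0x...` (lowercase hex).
0x61c8

[10] f0 3f → 0x3ff0
  top 4b → 0x3 → b [J]
  imm: (w>>0)&0xfff=0xff0 (s12→-16) → -16
  target = base 0x61c6 + off 0x10 + 2 + imm -16 = 0x61c8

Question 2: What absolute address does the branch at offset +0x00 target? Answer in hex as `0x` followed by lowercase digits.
0x61d4

off 0x00: read 0c 30 as little → 0x300c
  top 4b → 0x3 → b [J]
  [11:0] imm=12 = 12
  target = base 0x61c6 + off 0x00 + 2 + imm 12 = 0x61d4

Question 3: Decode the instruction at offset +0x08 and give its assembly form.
off 0x08: read 63 f6 as little → 0xf663
  opcode bits[15:12]=0xf: cmpi/RI
  rd@[11:10]=0x1 ⇒ $1
  imm@[9:0]=0x263 ⇒ 611

cmpi $1, 611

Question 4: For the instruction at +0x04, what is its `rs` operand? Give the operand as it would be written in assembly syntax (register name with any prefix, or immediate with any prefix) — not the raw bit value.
$2

[04] 00 5e → 0x5e00
  top 4b → 0x5 → plus [RR]
  [11:10] rd=3 = $3
  [9:8] rs=2 = $2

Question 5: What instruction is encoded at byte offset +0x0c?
+0x0c: 3b 8c ⇒ word 0x8c3b (little)
  opcode bits[15:12]=0x8: andi/RI
  [11:10] rd=3 = $3
  [9:0] imm=59 = 59

andi $3, 59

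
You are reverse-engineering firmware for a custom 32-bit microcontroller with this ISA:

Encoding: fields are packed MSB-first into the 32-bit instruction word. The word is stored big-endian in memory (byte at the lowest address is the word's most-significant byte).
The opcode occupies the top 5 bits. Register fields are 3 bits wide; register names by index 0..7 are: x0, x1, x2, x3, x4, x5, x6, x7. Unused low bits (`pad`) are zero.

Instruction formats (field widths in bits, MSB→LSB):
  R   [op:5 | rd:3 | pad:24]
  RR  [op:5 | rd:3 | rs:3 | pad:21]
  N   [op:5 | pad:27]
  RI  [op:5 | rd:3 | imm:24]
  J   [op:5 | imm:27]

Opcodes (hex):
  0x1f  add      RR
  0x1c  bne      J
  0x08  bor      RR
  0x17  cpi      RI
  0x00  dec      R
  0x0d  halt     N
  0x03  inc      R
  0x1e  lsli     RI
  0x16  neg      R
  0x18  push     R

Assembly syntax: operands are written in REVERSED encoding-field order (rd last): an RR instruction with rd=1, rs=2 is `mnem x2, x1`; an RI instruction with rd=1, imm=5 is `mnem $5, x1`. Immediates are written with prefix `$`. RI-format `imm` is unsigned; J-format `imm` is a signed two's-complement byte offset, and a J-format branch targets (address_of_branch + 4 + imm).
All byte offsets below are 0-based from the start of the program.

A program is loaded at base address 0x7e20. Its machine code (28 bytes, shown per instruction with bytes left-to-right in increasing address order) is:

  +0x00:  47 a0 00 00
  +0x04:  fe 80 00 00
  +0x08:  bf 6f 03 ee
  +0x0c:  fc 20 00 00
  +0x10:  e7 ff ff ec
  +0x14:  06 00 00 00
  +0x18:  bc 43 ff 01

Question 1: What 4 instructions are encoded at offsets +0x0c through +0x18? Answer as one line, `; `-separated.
[0c] fc 20 00 00 → 0xfc200000
  op=0xfc200000>>27=0x1f ⇒ add (RR)
  rd@[26:24]=0x4 ⇒ x4
  rs@[23:21]=0x1 ⇒ x1
[10] e7 ff ff ec → 0xe7ffffec
  op=0xe7ffffec>>27=0x1c ⇒ bne (J)
  imm@[26:0]=0x7ffffec (s27→-20) ⇒ $-20
[14] 06 00 00 00 → 0x06000000
  op=0x06000000>>27=0x0 ⇒ dec (R)
  rd@[26:24]=0x6 ⇒ x6
[18] bc 43 ff 01 → 0xbc43ff01
  op=0xbc43ff01>>27=0x17 ⇒ cpi (RI)
  rd@[26:24]=0x4 ⇒ x4
  imm@[23:0]=0x43ff01 ⇒ $4456193

add x1, x4; bne $-20; dec x6; cpi $4456193, x4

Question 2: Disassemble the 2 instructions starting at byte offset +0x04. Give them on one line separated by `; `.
add x4, x6; cpi $7275502, x7

[04] fe 80 00 00 → 0xfe800000
  op=0xfe800000>>27=0x1f ⇒ add (RR)
  rd: (w>>24)&0x7=0x6 → x6
  rs: (w>>21)&0x7=0x4 → x4
[08] bf 6f 03 ee → 0xbf6f03ee
  op=0xbf6f03ee>>27=0x17 ⇒ cpi (RI)
  rd: (w>>24)&0x7=0x7 → x7
  imm: (w>>0)&0xffffff=0x6f03ee → $7275502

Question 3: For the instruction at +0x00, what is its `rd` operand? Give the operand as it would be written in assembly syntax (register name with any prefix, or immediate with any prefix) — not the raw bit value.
off 0x00: read 47 a0 00 00 as big → 0x47a00000
  opcode bits[31:27]=0x8: bor/RR
  rd: (w>>24)&0x7=0x7 → x7
  rs: (w>>21)&0x7=0x5 → x5

x7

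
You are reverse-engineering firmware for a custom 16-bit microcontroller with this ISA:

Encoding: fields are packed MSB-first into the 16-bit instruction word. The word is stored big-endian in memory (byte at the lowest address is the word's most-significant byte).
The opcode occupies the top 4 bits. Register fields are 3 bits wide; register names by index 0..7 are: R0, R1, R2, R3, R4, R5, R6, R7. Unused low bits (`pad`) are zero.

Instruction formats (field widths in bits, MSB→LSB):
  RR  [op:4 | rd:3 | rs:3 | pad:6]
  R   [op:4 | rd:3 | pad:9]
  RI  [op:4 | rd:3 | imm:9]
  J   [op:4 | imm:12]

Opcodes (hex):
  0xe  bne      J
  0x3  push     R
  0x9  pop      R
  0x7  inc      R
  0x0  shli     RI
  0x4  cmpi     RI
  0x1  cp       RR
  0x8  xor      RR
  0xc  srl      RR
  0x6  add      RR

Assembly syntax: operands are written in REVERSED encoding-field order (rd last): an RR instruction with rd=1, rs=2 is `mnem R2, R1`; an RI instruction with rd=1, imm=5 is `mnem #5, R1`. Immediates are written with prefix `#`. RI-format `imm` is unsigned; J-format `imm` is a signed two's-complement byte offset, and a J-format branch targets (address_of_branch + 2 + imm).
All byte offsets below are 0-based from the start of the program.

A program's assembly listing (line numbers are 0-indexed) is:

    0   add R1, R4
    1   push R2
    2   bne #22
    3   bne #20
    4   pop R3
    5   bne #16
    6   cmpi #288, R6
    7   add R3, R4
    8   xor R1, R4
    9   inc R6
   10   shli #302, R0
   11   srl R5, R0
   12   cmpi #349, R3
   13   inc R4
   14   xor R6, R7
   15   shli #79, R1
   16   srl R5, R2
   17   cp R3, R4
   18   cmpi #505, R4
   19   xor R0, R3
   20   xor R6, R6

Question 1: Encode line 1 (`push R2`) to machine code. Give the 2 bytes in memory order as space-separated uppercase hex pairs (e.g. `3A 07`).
1. push fields op=0x3:4|rd=2:3|pad=0:9 → word 3400h → 34 00

34 00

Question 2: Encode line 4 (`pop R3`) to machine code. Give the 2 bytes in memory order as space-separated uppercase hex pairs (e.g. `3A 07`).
line 4 (pop): pack op=0x9:4|rd=3:3|pad=0:9 = 0x9600; big→ 96 00

96 00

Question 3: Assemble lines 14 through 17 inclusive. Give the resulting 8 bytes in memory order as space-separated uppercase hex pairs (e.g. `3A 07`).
8F 80 02 4F C5 40 18 C0

L14: xor op=0x8:4|rd=7:3|rs=6:3|pad=0:6 ⇒ 0x8f80 ⇒ big 8f 80
L15: shli op=0x0:4|rd=1:3|imm=79:9 ⇒ 0x024f ⇒ big 02 4f
L16: srl op=0xc:4|rd=2:3|rs=5:3|pad=0:6 ⇒ 0xc540 ⇒ big c5 40
L17: cp op=0x1:4|rd=4:3|rs=3:3|pad=0:6 ⇒ 0x18c0 ⇒ big 18 c0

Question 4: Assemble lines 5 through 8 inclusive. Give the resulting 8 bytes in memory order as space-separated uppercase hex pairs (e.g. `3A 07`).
E0 10 4D 20 68 C0 88 40

L5: bne op=0xe:4|imm=16:12 ⇒ 0xe010 ⇒ big e0 10
L6: cmpi op=0x4:4|rd=6:3|imm=288:9 ⇒ 0x4d20 ⇒ big 4d 20
L7: add op=0x6:4|rd=4:3|rs=3:3|pad=0:6 ⇒ 0x68c0 ⇒ big 68 c0
L8: xor op=0x8:4|rd=4:3|rs=1:3|pad=0:6 ⇒ 0x8840 ⇒ big 88 40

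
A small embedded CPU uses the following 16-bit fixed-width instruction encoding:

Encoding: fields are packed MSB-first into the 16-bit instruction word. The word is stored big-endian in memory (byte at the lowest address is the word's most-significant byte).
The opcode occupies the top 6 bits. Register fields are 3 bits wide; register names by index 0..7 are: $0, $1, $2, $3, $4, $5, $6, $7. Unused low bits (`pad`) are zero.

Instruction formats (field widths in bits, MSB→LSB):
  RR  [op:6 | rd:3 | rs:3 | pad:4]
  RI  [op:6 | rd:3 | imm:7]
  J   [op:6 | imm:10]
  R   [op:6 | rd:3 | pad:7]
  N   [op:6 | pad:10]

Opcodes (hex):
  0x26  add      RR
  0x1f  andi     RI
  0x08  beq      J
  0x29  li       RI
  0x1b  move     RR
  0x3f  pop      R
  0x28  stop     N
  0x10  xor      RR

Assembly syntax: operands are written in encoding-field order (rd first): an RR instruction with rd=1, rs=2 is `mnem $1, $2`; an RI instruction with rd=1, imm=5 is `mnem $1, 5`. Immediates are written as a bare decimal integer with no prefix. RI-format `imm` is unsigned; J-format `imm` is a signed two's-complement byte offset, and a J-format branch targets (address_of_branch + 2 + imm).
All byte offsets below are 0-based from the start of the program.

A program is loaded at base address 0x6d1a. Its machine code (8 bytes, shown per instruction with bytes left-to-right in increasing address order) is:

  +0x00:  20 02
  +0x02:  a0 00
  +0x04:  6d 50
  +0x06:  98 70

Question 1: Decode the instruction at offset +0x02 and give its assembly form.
@+02  big-endian(a0 00) = 0xa000
  op=0xa000>>10=0x28 ⇒ stop (N)

stop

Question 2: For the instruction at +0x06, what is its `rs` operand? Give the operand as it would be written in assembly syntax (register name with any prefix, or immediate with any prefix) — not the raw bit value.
@+06  big-endian(98 70) = 0x9870
  opcode bits[15:10]=0x26: add/RR
  rd: (w>>7)&0x7=0x0 → $0
  rs: (w>>4)&0x7=0x7 → $7

$7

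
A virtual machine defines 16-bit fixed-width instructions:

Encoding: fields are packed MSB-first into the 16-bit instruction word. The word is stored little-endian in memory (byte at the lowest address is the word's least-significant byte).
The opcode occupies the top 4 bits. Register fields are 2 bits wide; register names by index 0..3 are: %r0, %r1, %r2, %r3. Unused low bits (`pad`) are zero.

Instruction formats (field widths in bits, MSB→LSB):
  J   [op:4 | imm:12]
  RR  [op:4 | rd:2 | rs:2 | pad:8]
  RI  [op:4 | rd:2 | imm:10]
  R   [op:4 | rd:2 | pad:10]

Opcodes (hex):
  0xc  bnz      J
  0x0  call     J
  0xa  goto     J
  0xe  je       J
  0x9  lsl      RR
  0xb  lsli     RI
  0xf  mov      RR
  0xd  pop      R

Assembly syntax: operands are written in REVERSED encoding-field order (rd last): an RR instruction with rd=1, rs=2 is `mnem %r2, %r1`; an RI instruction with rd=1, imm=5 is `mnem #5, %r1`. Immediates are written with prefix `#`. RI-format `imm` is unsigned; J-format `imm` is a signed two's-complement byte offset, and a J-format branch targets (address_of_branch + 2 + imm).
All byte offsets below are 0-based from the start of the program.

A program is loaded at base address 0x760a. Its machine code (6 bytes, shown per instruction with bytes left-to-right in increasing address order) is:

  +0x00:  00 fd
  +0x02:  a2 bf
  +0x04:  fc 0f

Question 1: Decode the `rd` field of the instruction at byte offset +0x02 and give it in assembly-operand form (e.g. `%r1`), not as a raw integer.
%r3

@+02  little-endian(a2 bf) = 0xbfa2
  op=0xbfa2>>12=0xb ⇒ lsli (RI)
  rd@[11:10]=0x3 ⇒ %r3
  imm@[9:0]=0x3a2 ⇒ #930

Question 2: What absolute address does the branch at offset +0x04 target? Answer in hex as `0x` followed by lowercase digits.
off 0x04: read fc 0f as little → 0x0ffc
  op=0x0ffc>>12=0x0 ⇒ call (J)
  [11:0] imm=4092 (s12→-4) = #-4
  target = base 0x760a + off 0x04 + 2 + imm -4 = 0x760c

0x760c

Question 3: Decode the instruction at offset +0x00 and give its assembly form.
mov %r1, %r3

off 0x00: read 00 fd as little → 0xfd00
  op=0xfd00>>12=0xf ⇒ mov (RR)
  rd: (w>>10)&0x3=0x3 → %r3
  rs: (w>>8)&0x3=0x1 → %r1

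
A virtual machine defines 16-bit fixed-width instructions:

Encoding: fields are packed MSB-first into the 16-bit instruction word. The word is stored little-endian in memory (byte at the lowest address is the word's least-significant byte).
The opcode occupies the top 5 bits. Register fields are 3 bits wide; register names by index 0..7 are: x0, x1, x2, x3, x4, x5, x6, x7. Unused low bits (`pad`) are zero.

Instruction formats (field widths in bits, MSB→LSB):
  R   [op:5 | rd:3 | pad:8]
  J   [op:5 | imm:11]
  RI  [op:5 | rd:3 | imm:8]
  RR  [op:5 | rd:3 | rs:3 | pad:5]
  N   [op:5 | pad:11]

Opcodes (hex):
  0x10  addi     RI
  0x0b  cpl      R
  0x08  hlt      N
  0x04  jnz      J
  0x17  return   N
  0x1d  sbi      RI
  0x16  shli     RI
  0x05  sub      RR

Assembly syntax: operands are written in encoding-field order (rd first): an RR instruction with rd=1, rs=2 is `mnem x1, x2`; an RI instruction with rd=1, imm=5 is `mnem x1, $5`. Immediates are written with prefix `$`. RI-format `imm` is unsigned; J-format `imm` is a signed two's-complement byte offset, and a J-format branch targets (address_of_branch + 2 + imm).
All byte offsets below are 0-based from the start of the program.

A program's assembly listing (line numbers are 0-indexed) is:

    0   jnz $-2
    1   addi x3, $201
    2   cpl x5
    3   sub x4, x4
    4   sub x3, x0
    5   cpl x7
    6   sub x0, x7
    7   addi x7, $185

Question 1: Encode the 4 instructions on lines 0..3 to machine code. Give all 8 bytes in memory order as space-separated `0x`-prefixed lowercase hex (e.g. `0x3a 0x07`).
L0: jnz op=0x4:5|imm=-2:11 ⇒ 0x27fe ⇒ little fe 27
L1: addi op=0x10:5|rd=3:3|imm=201:8 ⇒ 0x83c9 ⇒ little c9 83
L2: cpl op=0xb:5|rd=5:3|pad=0:8 ⇒ 0x5d00 ⇒ little 00 5d
L3: sub op=0x5:5|rd=4:3|rs=4:3|pad=0:5 ⇒ 0x2c80 ⇒ little 80 2c

0xfe 0x27 0xc9 0x83 0x00 0x5d 0x80 0x2c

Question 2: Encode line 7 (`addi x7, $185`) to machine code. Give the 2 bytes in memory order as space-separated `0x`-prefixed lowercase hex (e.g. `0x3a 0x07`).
0xb9 0x87

7. addi fields op=0x10:5|rd=7:3|imm=185:8 → word 87b9h → b9 87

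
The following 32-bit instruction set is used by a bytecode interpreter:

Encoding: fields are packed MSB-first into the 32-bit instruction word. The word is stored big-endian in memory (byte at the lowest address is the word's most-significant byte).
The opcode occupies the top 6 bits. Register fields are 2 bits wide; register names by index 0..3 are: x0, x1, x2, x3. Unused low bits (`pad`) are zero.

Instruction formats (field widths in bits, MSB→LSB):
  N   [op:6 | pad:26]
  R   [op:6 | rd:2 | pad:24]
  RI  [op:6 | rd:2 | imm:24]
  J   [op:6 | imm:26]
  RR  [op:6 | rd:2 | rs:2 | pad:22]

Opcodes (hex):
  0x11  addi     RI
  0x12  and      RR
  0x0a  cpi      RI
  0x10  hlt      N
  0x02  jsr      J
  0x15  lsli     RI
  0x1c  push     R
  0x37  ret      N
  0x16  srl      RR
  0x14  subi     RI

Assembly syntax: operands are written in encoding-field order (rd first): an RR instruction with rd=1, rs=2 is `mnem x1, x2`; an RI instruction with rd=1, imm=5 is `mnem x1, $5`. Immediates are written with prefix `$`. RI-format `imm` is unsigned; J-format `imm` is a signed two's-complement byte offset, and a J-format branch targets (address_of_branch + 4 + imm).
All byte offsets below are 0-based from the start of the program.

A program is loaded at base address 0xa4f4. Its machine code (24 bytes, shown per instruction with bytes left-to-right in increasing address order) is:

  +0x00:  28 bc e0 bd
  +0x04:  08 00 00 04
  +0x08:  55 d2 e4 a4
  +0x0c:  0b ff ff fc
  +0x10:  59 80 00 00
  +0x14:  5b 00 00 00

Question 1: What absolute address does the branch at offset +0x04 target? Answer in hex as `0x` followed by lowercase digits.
off 0x04: read 08 00 00 04 as big → 0x08000004
  top 6b → 0x2 → jsr [J]
  imm@[25:0]=0x4 ⇒ $4
  target = base 0xa4f4 + off 0x04 + 4 + imm 4 = 0xa500

0xa500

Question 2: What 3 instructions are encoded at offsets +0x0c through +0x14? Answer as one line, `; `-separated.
@+0c  big-endian(0b ff ff fc) = 0x0bfffffc
  op=0x0bfffffc>>26=0x2 ⇒ jsr (J)
  imm@[25:0]=0x3fffffc (s26→-4) ⇒ $-4
@+10  big-endian(59 80 00 00) = 0x59800000
  op=0x59800000>>26=0x16 ⇒ srl (RR)
  rd@[25:24]=0x1 ⇒ x1
  rs@[23:22]=0x2 ⇒ x2
@+14  big-endian(5b 00 00 00) = 0x5b000000
  op=0x5b000000>>26=0x16 ⇒ srl (RR)
  rd@[25:24]=0x3 ⇒ x3
  rs@[23:22]=0x0 ⇒ x0

jsr $-4; srl x1, x2; srl x3, x0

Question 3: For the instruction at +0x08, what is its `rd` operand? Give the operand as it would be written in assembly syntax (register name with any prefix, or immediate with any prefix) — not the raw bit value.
off 0x08: read 55 d2 e4 a4 as big → 0x55d2e4a4
  op=0x55d2e4a4>>26=0x15 ⇒ lsli (RI)
  [25:24] rd=1 = x1
  [23:0] imm=13821092 = $13821092

x1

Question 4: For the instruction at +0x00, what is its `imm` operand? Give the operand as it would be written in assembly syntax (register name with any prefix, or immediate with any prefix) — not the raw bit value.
@+00  big-endian(28 bc e0 bd) = 0x28bce0bd
  top 6b → 0xa → cpi [RI]
  rd: (w>>24)&0x3=0x0 → x0
  imm: (w>>0)&0xffffff=0xbce0bd → $12378301

$12378301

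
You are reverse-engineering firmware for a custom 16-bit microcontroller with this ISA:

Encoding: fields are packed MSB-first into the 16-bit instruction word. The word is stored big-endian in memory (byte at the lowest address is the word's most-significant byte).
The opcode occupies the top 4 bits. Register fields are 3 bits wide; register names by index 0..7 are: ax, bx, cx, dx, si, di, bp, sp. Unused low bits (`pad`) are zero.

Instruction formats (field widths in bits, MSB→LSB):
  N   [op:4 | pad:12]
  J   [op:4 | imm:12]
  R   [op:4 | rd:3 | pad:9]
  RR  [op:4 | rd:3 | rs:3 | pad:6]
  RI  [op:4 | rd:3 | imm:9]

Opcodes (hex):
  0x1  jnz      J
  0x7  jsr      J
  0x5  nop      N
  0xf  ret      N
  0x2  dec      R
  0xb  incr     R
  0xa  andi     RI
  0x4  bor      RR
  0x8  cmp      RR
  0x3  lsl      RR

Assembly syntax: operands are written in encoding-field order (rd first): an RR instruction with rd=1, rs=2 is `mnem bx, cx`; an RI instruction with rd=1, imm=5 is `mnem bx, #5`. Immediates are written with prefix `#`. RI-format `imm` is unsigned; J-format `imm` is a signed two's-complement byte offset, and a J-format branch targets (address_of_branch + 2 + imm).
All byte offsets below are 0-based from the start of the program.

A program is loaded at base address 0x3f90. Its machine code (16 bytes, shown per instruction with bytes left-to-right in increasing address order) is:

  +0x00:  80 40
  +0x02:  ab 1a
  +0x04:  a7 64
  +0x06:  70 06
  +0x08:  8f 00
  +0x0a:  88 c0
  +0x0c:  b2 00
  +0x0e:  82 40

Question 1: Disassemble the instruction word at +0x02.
andi di, #282

@+02  big-endian(ab 1a) = 0xab1a
  op=0xab1a>>12=0xa ⇒ andi (RI)
  [11:9] rd=5 = di
  [8:0] imm=282 = #282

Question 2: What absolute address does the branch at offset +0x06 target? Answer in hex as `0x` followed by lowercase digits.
[06] 70 06 → 0x7006
  opcode bits[15:12]=0x7: jsr/J
  [11:0] imm=6 = #6
  target = base 0x3f90 + off 0x06 + 2 + imm 6 = 0x3f9e

0x3f9e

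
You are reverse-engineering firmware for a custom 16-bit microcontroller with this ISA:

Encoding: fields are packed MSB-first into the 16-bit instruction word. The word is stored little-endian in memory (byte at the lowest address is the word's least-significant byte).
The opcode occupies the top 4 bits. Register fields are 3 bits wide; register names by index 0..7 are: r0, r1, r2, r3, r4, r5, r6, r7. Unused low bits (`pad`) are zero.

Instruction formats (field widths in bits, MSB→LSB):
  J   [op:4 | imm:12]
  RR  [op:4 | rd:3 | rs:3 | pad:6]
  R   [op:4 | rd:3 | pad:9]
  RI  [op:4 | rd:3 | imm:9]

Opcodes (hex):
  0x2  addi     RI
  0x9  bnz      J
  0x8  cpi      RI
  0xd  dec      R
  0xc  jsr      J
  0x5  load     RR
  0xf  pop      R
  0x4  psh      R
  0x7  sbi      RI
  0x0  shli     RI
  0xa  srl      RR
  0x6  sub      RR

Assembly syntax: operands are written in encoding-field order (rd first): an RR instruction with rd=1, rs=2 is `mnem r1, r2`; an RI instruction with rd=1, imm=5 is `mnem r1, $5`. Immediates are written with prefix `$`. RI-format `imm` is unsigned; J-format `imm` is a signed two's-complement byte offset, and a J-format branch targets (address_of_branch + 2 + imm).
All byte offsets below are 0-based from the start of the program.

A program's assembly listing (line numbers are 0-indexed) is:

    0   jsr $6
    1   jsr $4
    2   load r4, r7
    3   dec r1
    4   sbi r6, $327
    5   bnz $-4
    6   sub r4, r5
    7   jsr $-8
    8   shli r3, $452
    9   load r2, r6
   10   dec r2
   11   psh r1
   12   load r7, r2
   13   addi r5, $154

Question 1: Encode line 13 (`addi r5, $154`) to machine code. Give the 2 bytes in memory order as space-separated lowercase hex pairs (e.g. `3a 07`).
13. addi fields op=0x2:4|rd=5:3|imm=154:9 → word 2a9ah → 9a 2a

9a 2a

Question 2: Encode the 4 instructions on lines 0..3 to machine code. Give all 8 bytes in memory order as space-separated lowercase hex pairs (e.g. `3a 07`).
06 c0 04 c0 c0 59 00 d2

L0: jsr op=0xc:4|imm=6:12 ⇒ 0xc006 ⇒ little 06 c0
L1: jsr op=0xc:4|imm=4:12 ⇒ 0xc004 ⇒ little 04 c0
L2: load op=0x5:4|rd=4:3|rs=7:3|pad=0:6 ⇒ 0x59c0 ⇒ little c0 59
L3: dec op=0xd:4|rd=1:3|pad=0:9 ⇒ 0xd200 ⇒ little 00 d2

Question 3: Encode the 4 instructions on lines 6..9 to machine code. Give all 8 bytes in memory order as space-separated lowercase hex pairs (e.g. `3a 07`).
L6: sub op=0x6:4|rd=4:3|rs=5:3|pad=0:6 ⇒ 0x6940 ⇒ little 40 69
L7: jsr op=0xc:4|imm=-8:12 ⇒ 0xcff8 ⇒ little f8 cf
L8: shli op=0x0:4|rd=3:3|imm=452:9 ⇒ 0x07c4 ⇒ little c4 07
L9: load op=0x5:4|rd=2:3|rs=6:3|pad=0:6 ⇒ 0x5580 ⇒ little 80 55

40 69 f8 cf c4 07 80 55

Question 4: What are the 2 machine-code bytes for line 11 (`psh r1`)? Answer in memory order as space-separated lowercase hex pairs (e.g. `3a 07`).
11. psh fields op=0x4:4|rd=1:3|pad=0:9 → word 4200h → 00 42

00 42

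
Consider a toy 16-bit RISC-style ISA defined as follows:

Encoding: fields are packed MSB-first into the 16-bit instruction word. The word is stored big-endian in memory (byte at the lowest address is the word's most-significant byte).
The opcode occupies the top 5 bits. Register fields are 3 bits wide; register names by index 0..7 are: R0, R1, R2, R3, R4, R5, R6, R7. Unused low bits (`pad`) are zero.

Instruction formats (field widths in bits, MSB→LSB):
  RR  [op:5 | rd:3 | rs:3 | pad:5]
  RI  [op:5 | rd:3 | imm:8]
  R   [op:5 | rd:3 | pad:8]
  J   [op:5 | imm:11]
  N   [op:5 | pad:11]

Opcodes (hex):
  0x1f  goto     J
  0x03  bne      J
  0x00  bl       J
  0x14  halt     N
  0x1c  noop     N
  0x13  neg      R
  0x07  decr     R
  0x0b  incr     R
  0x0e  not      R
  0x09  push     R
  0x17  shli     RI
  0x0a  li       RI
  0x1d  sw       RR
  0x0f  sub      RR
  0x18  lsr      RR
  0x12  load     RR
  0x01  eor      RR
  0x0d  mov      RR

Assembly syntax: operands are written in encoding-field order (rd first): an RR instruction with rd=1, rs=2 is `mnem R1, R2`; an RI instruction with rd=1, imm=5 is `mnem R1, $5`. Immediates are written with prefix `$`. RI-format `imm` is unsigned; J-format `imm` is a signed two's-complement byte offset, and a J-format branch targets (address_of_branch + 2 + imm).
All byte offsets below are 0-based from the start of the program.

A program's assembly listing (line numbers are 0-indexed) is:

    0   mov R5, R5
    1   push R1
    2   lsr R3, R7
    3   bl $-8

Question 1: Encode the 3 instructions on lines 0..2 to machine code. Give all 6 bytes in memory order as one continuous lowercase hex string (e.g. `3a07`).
0. mov fields op=0xd:5|rd=5:3|rs=5:3|pad=0:5 → word 6da0h → 6d a0
1. push fields op=0x9:5|rd=1:3|pad=0:8 → word 4900h → 49 00
2. lsr fields op=0x18:5|rd=3:3|rs=7:3|pad=0:5 → word c3e0h → c3 e0

6da04900c3e0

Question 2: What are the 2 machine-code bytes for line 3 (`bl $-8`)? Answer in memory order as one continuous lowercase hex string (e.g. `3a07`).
07f8

3. bl fields op=0x0:5|imm=-8:11 → word 07f8h → 07 f8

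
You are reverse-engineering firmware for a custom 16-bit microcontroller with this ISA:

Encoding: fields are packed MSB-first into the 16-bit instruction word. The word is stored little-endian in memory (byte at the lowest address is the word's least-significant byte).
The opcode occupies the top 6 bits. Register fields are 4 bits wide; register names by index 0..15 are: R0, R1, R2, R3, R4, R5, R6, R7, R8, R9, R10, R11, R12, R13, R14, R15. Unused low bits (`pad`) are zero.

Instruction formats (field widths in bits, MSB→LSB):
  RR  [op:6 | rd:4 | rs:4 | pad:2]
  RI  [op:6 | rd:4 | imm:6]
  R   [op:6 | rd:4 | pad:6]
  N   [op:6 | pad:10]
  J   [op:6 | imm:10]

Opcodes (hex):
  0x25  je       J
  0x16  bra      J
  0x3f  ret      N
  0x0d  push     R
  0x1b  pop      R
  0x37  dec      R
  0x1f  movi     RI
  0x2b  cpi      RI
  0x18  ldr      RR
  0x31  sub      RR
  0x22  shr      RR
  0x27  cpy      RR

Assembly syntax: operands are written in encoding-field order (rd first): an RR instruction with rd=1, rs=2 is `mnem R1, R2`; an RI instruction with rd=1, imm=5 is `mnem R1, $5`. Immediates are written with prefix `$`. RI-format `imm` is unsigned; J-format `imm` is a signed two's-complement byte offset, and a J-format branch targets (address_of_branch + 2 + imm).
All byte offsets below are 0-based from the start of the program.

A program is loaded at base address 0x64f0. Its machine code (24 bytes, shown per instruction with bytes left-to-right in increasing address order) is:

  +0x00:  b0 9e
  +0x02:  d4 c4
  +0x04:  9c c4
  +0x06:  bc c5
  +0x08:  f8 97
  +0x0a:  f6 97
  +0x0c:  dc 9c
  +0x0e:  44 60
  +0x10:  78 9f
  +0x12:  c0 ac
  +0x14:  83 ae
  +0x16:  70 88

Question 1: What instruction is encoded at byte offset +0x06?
sub R6, R15

@+06  little-endian(bc c5) = 0xc5bc
  top 6b → 0x31 → sub [RR]
  rd: (w>>6)&0xf=0x6 → R6
  rs: (w>>2)&0xf=0xf → R15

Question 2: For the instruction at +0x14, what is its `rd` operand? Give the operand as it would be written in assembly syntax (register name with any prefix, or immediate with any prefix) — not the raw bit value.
off 0x14: read 83 ae as little → 0xae83
  opcode bits[15:10]=0x2b: cpi/RI
  [9:6] rd=10 = R10
  [5:0] imm=3 = $3

R10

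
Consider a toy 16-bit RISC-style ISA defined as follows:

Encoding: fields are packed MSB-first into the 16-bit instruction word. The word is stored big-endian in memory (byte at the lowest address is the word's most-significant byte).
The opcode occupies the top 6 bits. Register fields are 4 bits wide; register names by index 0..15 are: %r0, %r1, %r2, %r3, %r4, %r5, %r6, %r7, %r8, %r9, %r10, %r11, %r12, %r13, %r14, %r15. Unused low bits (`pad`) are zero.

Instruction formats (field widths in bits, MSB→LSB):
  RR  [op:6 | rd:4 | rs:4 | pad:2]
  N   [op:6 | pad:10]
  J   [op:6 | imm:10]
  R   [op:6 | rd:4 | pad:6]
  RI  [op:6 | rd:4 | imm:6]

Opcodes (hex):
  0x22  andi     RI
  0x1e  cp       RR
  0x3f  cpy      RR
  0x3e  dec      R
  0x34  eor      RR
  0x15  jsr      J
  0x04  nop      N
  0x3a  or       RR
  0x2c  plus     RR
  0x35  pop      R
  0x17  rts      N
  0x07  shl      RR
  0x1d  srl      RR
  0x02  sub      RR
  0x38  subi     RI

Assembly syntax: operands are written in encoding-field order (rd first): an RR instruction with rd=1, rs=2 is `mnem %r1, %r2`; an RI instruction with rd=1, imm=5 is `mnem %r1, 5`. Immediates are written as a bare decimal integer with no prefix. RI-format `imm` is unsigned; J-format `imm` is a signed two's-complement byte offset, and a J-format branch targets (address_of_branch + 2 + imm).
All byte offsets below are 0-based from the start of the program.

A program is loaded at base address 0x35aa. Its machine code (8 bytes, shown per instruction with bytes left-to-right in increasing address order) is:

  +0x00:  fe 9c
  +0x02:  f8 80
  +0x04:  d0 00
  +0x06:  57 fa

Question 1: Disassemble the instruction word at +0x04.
eor %r0, %r0

@+04  big-endian(d0 00) = 0xd000
  op=0xd000>>10=0x34 ⇒ eor (RR)
  rd@[9:6]=0x0 ⇒ %r0
  rs@[5:2]=0x0 ⇒ %r0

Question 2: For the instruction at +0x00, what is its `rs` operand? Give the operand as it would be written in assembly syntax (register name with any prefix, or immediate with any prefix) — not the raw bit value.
@+00  big-endian(fe 9c) = 0xfe9c
  opcode bits[15:10]=0x3f: cpy/RR
  [9:6] rd=10 = %r10
  [5:2] rs=7 = %r7

%r7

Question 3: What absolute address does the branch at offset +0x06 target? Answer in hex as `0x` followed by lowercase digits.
off 0x06: read 57 fa as big → 0x57fa
  top 6b → 0x15 → jsr [J]
  imm: (w>>0)&0x3ff=0x3fa (s10→-6) → -6
  target = base 0x35aa + off 0x06 + 2 + imm -6 = 0x35ac

0x35ac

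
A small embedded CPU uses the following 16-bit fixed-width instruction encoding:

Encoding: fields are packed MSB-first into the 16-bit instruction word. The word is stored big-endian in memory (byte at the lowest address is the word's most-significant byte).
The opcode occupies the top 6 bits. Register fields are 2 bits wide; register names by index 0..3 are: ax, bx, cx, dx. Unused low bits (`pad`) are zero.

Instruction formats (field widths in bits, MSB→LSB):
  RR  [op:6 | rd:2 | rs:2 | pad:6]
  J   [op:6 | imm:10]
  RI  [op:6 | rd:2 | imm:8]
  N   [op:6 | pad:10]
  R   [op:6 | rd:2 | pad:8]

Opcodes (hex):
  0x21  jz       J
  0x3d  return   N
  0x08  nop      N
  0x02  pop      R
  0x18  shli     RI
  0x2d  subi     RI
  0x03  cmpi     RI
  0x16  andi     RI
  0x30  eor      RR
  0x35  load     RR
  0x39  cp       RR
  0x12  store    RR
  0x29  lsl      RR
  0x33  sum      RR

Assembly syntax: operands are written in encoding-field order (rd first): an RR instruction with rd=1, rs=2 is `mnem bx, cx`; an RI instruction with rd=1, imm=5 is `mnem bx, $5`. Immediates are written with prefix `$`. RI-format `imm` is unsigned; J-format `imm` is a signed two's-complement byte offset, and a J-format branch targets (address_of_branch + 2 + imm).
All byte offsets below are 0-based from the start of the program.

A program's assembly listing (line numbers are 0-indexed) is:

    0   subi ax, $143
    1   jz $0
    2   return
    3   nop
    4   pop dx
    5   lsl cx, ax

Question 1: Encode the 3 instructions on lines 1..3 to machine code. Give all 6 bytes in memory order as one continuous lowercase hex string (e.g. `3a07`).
1. jz fields op=0x21:6|imm=0:10 → word 8400h → 84 00
2. return fields op=0x3d:6|pad=0:10 → word f400h → f4 00
3. nop fields op=0x8:6|pad=0:10 → word 2000h → 20 00

8400f4002000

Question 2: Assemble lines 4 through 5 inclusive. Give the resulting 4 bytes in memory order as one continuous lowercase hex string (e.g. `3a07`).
0b00a600

line 4 (pop): pack op=0x2:6|rd=3:2|pad=0:8 = 0x0b00; big→ 0b 00
line 5 (lsl): pack op=0x29:6|rd=2:2|rs=0:2|pad=0:6 = 0xa600; big→ a6 00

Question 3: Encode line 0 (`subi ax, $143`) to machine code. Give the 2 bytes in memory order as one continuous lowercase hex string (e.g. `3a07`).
b48f

0. subi fields op=0x2d:6|rd=0:2|imm=143:8 → word b48fh → b4 8f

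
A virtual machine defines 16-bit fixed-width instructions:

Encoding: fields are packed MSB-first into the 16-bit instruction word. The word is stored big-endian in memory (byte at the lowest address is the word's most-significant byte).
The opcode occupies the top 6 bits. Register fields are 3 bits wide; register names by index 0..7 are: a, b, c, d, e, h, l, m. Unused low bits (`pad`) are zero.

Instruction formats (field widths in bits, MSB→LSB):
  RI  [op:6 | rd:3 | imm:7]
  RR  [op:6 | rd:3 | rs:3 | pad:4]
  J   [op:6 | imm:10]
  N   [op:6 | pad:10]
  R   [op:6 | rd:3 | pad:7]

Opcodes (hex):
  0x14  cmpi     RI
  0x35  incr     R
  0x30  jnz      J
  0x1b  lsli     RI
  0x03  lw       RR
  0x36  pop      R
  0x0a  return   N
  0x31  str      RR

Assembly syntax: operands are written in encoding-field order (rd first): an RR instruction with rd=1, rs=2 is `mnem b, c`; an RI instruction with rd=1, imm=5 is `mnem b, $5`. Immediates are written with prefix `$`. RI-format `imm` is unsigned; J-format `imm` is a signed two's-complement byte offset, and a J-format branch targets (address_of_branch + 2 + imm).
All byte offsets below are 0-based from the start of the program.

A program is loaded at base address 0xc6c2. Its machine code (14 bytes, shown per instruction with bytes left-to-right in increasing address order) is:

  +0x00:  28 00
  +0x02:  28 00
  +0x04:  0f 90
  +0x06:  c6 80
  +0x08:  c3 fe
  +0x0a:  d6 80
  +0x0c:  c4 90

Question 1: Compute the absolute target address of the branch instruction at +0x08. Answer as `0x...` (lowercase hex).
0xc6ca

+0x08: c3 fe ⇒ word 0xc3fe (big)
  top 6b → 0x30 → jnz [J]
  [9:0] imm=1022 (s10→-2) = $-2
  target = base 0xc6c2 + off 0x08 + 2 + imm -2 = 0xc6ca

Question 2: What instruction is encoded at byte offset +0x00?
return

off 0x00: read 28 00 as big → 0x2800
  op=0x2800>>10=0xa ⇒ return (N)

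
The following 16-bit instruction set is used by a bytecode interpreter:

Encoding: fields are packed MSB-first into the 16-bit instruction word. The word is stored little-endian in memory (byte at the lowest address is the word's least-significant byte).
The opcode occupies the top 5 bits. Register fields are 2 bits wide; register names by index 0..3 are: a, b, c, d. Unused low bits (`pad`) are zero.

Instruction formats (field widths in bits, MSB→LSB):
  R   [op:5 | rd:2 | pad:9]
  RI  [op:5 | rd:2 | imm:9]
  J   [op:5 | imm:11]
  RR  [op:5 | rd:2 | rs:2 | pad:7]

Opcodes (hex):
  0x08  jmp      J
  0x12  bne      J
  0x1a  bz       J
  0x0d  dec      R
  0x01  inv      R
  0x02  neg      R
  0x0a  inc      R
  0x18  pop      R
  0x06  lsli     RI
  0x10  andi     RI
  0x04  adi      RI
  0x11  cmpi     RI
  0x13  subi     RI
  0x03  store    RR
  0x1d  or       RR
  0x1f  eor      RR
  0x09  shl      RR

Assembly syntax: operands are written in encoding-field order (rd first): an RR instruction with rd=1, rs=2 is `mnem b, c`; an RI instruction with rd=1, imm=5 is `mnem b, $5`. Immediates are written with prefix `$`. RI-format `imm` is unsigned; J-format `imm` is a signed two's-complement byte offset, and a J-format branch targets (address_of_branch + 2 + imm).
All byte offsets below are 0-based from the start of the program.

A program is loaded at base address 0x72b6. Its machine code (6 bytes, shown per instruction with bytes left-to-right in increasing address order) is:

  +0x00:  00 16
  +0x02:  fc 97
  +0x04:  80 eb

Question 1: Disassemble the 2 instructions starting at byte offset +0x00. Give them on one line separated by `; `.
[00] 00 16 → 0x1600
  op=0x1600>>11=0x2 ⇒ neg (R)
  rd@[10:9]=0x3 ⇒ d
[02] fc 97 → 0x97fc
  op=0x97fc>>11=0x12 ⇒ bne (J)
  imm@[10:0]=0x7fc (s11→-4) ⇒ $-4

neg d; bne $-4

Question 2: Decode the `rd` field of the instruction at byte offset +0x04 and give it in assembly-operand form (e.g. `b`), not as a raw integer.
b

+0x04: 80 eb ⇒ word 0xeb80 (little)
  op=0xeb80>>11=0x1d ⇒ or (RR)
  rd@[10:9]=0x1 ⇒ b
  rs@[8:7]=0x3 ⇒ d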